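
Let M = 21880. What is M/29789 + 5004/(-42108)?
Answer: 64354907/104529601 ≈ 0.61566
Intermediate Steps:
M/29789 + 5004/(-42108) = 21880/29789 + 5004/(-42108) = 21880*(1/29789) + 5004*(-1/42108) = 21880/29789 - 417/3509 = 64354907/104529601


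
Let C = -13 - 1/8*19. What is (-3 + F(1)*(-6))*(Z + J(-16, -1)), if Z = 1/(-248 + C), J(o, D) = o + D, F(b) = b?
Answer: 322443/2107 ≈ 153.03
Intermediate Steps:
C = -123/8 (C = -13 - 1*⅛*19 = -13 - ⅛*19 = -13 - 19/8 = -123/8 ≈ -15.375)
J(o, D) = D + o
Z = -8/2107 (Z = 1/(-248 - 123/8) = 1/(-2107/8) = -8/2107 ≈ -0.0037969)
(-3 + F(1)*(-6))*(Z + J(-16, -1)) = (-3 + 1*(-6))*(-8/2107 + (-1 - 16)) = (-3 - 6)*(-8/2107 - 17) = -9*(-35827/2107) = 322443/2107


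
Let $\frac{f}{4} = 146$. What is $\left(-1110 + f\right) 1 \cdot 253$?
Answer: $-133078$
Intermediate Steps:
$f = 584$ ($f = 4 \cdot 146 = 584$)
$\left(-1110 + f\right) 1 \cdot 253 = \left(-1110 + 584\right) 1 \cdot 253 = \left(-526\right) 253 = -133078$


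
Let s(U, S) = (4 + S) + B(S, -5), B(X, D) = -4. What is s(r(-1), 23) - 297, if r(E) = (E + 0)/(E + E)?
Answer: -274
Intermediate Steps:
r(E) = 1/2 (r(E) = E/((2*E)) = E*(1/(2*E)) = 1/2)
s(U, S) = S (s(U, S) = (4 + S) - 4 = S)
s(r(-1), 23) - 297 = 23 - 297 = -274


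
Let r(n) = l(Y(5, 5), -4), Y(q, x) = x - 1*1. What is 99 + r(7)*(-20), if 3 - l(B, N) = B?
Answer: 119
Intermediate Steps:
Y(q, x) = -1 + x (Y(q, x) = x - 1 = -1 + x)
l(B, N) = 3 - B
r(n) = -1 (r(n) = 3 - (-1 + 5) = 3 - 1*4 = 3 - 4 = -1)
99 + r(7)*(-20) = 99 - 1*(-20) = 99 + 20 = 119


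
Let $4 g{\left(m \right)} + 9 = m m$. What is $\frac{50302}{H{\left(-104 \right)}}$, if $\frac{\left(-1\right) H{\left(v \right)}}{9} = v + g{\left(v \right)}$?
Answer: $- \frac{201208}{93519} \approx -2.1515$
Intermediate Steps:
$g{\left(m \right)} = - \frac{9}{4} + \frac{m^{2}}{4}$ ($g{\left(m \right)} = - \frac{9}{4} + \frac{m m}{4} = - \frac{9}{4} + \frac{m^{2}}{4}$)
$H{\left(v \right)} = \frac{81}{4} - 9 v - \frac{9 v^{2}}{4}$ ($H{\left(v \right)} = - 9 \left(v + \left(- \frac{9}{4} + \frac{v^{2}}{4}\right)\right) = - 9 \left(- \frac{9}{4} + v + \frac{v^{2}}{4}\right) = \frac{81}{4} - 9 v - \frac{9 v^{2}}{4}$)
$\frac{50302}{H{\left(-104 \right)}} = \frac{50302}{\frac{81}{4} - -936 - \frac{9 \left(-104\right)^{2}}{4}} = \frac{50302}{\frac{81}{4} + 936 - 24336} = \frac{50302}{- \frac{93519}{4}} = 50302 \left(- \frac{4}{93519}\right) = - \frac{201208}{93519}$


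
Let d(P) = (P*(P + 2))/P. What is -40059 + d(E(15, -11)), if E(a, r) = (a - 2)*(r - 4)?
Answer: -40252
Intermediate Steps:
E(a, r) = (-4 + r)*(-2 + a) (E(a, r) = (-2 + a)*(-4 + r) = (-4 + r)*(-2 + a))
d(P) = 2 + P (d(P) = (P*(2 + P))/P = 2 + P)
-40059 + d(E(15, -11)) = -40059 + (2 + (8 - 4*15 - 2*(-11) + 15*(-11))) = -40059 + (2 + (8 - 60 + 22 - 165)) = -40059 + (2 - 195) = -40059 - 193 = -40252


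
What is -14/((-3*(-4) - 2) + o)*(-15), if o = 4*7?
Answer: 105/19 ≈ 5.5263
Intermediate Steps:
o = 28
-14/((-3*(-4) - 2) + o)*(-15) = -14/((-3*(-4) - 2) + 28)*(-15) = -14/((12 - 2) + 28)*(-15) = -14/(10 + 28)*(-15) = -14/38*(-15) = -14*1/38*(-15) = -7/19*(-15) = 105/19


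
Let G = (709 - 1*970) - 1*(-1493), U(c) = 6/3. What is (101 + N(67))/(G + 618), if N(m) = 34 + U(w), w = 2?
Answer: 137/1850 ≈ 0.074054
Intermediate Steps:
U(c) = 2 (U(c) = 6*(⅓) = 2)
G = 1232 (G = (709 - 970) + 1493 = -261 + 1493 = 1232)
N(m) = 36 (N(m) = 34 + 2 = 36)
(101 + N(67))/(G + 618) = (101 + 36)/(1232 + 618) = 137/1850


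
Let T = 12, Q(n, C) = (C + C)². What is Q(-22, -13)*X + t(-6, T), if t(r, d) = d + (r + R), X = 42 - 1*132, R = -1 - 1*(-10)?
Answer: -60825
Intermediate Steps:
R = 9 (R = -1 + 10 = 9)
Q(n, C) = 4*C² (Q(n, C) = (2*C)² = 4*C²)
X = -90 (X = 42 - 132 = -90)
t(r, d) = 9 + d + r (t(r, d) = d + (r + 9) = d + (9 + r) = 9 + d + r)
Q(-22, -13)*X + t(-6, T) = (4*(-13)²)*(-90) + (9 + 12 - 6) = (4*169)*(-90) + 15 = 676*(-90) + 15 = -60840 + 15 = -60825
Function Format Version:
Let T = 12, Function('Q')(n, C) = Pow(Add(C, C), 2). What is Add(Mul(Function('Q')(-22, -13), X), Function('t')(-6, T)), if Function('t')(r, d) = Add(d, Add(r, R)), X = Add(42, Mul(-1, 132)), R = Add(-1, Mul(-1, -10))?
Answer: -60825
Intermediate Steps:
R = 9 (R = Add(-1, 10) = 9)
Function('Q')(n, C) = Mul(4, Pow(C, 2)) (Function('Q')(n, C) = Pow(Mul(2, C), 2) = Mul(4, Pow(C, 2)))
X = -90 (X = Add(42, -132) = -90)
Function('t')(r, d) = Add(9, d, r) (Function('t')(r, d) = Add(d, Add(r, 9)) = Add(d, Add(9, r)) = Add(9, d, r))
Add(Mul(Function('Q')(-22, -13), X), Function('t')(-6, T)) = Add(Mul(Mul(4, Pow(-13, 2)), -90), Add(9, 12, -6)) = Add(Mul(Mul(4, 169), -90), 15) = Add(Mul(676, -90), 15) = Add(-60840, 15) = -60825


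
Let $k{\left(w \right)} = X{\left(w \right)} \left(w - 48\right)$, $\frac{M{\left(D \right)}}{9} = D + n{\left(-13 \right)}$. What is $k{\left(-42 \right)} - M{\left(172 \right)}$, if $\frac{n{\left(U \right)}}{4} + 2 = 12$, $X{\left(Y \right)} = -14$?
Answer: $-648$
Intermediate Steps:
$n{\left(U \right)} = 40$ ($n{\left(U \right)} = -8 + 4 \cdot 12 = -8 + 48 = 40$)
$M{\left(D \right)} = 360 + 9 D$ ($M{\left(D \right)} = 9 \left(D + 40\right) = 9 \left(40 + D\right) = 360 + 9 D$)
$k{\left(w \right)} = 672 - 14 w$ ($k{\left(w \right)} = - 14 \left(w - 48\right) = - 14 \left(-48 + w\right) = 672 - 14 w$)
$k{\left(-42 \right)} - M{\left(172 \right)} = \left(672 - -588\right) - \left(360 + 9 \cdot 172\right) = \left(672 + 588\right) - \left(360 + 1548\right) = 1260 - 1908 = -648$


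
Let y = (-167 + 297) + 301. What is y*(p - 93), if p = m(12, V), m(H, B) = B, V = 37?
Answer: -24136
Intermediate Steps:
p = 37
y = 431 (y = 130 + 301 = 431)
y*(p - 93) = 431*(37 - 93) = 431*(-56) = -24136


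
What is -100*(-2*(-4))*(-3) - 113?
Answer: 2287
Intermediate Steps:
-100*(-2*(-4))*(-3) - 113 = -800*(-3) - 113 = -100*(-24) - 113 = 2400 - 113 = 2287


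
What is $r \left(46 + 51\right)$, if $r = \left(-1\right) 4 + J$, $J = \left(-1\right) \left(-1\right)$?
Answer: $-291$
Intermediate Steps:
$J = 1$
$r = -3$ ($r = \left(-1\right) 4 + 1 = -4 + 1 = -3$)
$r \left(46 + 51\right) = - 3 \left(46 + 51\right) = \left(-3\right) 97 = -291$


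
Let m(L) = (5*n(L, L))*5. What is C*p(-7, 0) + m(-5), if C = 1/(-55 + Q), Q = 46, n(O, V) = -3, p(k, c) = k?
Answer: -668/9 ≈ -74.222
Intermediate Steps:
m(L) = -75 (m(L) = (5*(-3))*5 = -15*5 = -75)
C = -⅑ (C = 1/(-55 + 46) = 1/(-9) = -⅑ ≈ -0.11111)
C*p(-7, 0) + m(-5) = -⅑*(-7) - 75 = 7/9 - 75 = -668/9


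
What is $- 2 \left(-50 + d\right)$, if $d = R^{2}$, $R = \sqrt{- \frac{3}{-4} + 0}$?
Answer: $\frac{197}{2} \approx 98.5$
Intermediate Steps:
$R = \frac{\sqrt{3}}{2}$ ($R = \sqrt{\left(-3\right) \left(- \frac{1}{4}\right) + 0} = \sqrt{\frac{3}{4} + 0} = \sqrt{\frac{3}{4}} = \frac{\sqrt{3}}{2} \approx 0.86602$)
$d = \frac{3}{4}$ ($d = \left(\frac{\sqrt{3}}{2}\right)^{2} = \frac{3}{4} \approx 0.75$)
$- 2 \left(-50 + d\right) = - 2 \left(-50 + \frac{3}{4}\right) = \left(-2\right) \left(- \frac{197}{4}\right) = \frac{197}{2}$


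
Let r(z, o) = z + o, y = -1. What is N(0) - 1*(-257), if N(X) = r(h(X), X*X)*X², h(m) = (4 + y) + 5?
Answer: 257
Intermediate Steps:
h(m) = 8 (h(m) = (4 - 1) + 5 = 3 + 5 = 8)
r(z, o) = o + z
N(X) = X²*(8 + X²) (N(X) = (X*X + 8)*X² = (X² + 8)*X² = (8 + X²)*X² = X²*(8 + X²))
N(0) - 1*(-257) = 0²*(8 + 0²) - 1*(-257) = 0*(8 + 0) + 257 = 0*8 + 257 = 0 + 257 = 257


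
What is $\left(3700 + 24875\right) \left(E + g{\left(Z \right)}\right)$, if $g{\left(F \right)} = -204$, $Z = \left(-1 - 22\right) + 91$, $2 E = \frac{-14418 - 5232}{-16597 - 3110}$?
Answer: $- \frac{38199088575}{6569} \approx -5.8151 \cdot 10^{6}$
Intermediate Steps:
$E = \frac{3275}{6569}$ ($E = \frac{\left(-14418 - 5232\right) \frac{1}{-16597 - 3110}}{2} = \frac{\left(-19650\right) \frac{1}{-19707}}{2} = \frac{\left(-19650\right) \left(- \frac{1}{19707}\right)}{2} = \frac{1}{2} \cdot \frac{6550}{6569} = \frac{3275}{6569} \approx 0.49855$)
$Z = 68$ ($Z = -23 + 91 = 68$)
$\left(3700 + 24875\right) \left(E + g{\left(Z \right)}\right) = \left(3700 + 24875\right) \left(\frac{3275}{6569} - 204\right) = 28575 \left(- \frac{1336801}{6569}\right) = - \frac{38199088575}{6569}$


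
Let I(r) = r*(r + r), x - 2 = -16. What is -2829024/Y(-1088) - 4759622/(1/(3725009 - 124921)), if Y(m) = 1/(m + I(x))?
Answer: -17133089046032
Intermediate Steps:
x = -14 (x = 2 - 16 = -14)
I(r) = 2*r**2 (I(r) = r*(2*r) = 2*r**2)
Y(m) = 1/(392 + m) (Y(m) = 1/(m + 2*(-14)**2) = 1/(m + 2*196) = 1/(m + 392) = 1/(392 + m))
-2829024/Y(-1088) - 4759622/(1/(3725009 - 124921)) = -2829024/(1/(392 - 1088)) - 4759622/(1/(3725009 - 124921)) = -2829024/(1/(-696)) - 4759622/(1/3600088) = -2829024/(-1/696) - 4759622/1/3600088 = -2829024*(-696) - 4759622*3600088 = 1969000704 - 17135058046736 = -17133089046032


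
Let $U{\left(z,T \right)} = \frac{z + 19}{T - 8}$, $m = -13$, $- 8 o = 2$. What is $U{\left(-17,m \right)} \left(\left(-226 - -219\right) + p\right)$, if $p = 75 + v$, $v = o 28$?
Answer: $- \frac{122}{21} \approx -5.8095$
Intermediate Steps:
$o = - \frac{1}{4}$ ($o = \left(- \frac{1}{8}\right) 2 = - \frac{1}{4} \approx -0.25$)
$v = -7$ ($v = \left(- \frac{1}{4}\right) 28 = -7$)
$U{\left(z,T \right)} = \frac{19 + z}{-8 + T}$
$p = 68$ ($p = 75 - 7 = 68$)
$U{\left(-17,m \right)} \left(\left(-226 - -219\right) + p\right) = \frac{19 - 17}{-8 - 13} \left(\left(-226 - -219\right) + 68\right) = \frac{1}{-21} \cdot 2 \left(\left(-226 + 219\right) + 68\right) = \left(- \frac{1}{21}\right) 2 \left(-7 + 68\right) = \left(- \frac{2}{21}\right) 61 = - \frac{122}{21}$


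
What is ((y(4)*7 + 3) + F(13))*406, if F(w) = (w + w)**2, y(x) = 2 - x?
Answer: 269990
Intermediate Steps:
F(w) = 4*w**2 (F(w) = (2*w)**2 = 4*w**2)
((y(4)*7 + 3) + F(13))*406 = (((2 - 1*4)*7 + 3) + 4*13**2)*406 = (((2 - 4)*7 + 3) + 4*169)*406 = ((-2*7 + 3) + 676)*406 = ((-14 + 3) + 676)*406 = (-11 + 676)*406 = 665*406 = 269990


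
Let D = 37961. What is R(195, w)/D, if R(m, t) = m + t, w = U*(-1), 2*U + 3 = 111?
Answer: 141/37961 ≈ 0.0037143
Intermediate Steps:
U = 54 (U = -3/2 + (1/2)*111 = -3/2 + 111/2 = 54)
w = -54 (w = 54*(-1) = -54)
R(195, w)/D = (195 - 54)/37961 = 141*(1/37961) = 141/37961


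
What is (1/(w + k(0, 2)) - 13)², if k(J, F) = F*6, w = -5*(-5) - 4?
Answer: 183184/1089 ≈ 168.21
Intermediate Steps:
w = 21 (w = 25 - 4 = 21)
k(J, F) = 6*F
(1/(w + k(0, 2)) - 13)² = (1/(21 + 6*2) - 13)² = (1/(21 + 12) - 13)² = (1/33 - 13)² = (-428/33)² = 183184/1089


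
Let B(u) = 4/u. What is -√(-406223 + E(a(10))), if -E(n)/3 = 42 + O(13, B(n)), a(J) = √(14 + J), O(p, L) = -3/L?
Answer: -I*√(1625396 - 18*√6)/2 ≈ -637.45*I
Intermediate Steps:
E(n) = -126 + 9*n/4 (E(n) = -3*(42 - 3*n/4) = -126 + 9*n/4)
-√(-406223 + E(a(10))) = -√(-406223 + (-126 + 9*√(14 + 10)/4)) = -√(-406223 + (-126 + 9*√24/4)) = -√(-406223 + (-126 + 9*(2*√6)/4)) = -√(-406223 + (-126 + 9*√6/2)) = -√(-406349 + 9*√6/2)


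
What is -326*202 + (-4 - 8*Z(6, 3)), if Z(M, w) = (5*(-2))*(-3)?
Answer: -66096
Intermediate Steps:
Z(M, w) = 30 (Z(M, w) = -10*(-3) = 30)
-326*202 + (-4 - 8*Z(6, 3)) = -326*202 + (-4 - 8*30) = -65852 + (-4 - 240) = -65852 - 244 = -66096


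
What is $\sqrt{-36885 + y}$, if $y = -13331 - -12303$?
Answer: $i \sqrt{37913} \approx 194.71 i$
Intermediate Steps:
$y = -1028$ ($y = -13331 + 12303 = -1028$)
$\sqrt{-36885 + y} = \sqrt{-36885 - 1028} = \sqrt{-37913} = i \sqrt{37913}$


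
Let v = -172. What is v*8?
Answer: -1376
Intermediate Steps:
v*8 = -172*8 = -1376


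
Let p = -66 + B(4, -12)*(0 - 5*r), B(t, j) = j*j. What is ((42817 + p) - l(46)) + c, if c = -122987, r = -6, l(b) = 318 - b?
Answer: -76188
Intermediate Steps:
B(t, j) = j**2
p = 4254 (p = -66 + (-12)**2*(0 - 5*(-6)) = -66 + 144*(0 + 30) = -66 + 144*30 = -66 + 4320 = 4254)
((42817 + p) - l(46)) + c = ((42817 + 4254) - (318 - 1*46)) - 122987 = (47071 - (318 - 46)) - 122987 = (47071 - 1*272) - 122987 = (47071 - 272) - 122987 = 46799 - 122987 = -76188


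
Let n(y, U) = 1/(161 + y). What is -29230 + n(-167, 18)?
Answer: -175381/6 ≈ -29230.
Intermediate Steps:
-29230 + n(-167, 18) = -29230 + 1/(161 - 167) = -29230 + 1/(-6) = -29230 - ⅙ = -175381/6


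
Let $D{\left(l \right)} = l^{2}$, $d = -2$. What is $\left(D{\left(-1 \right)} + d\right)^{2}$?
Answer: $1$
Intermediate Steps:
$\left(D{\left(-1 \right)} + d\right)^{2} = \left(\left(-1\right)^{2} - 2\right)^{2} = \left(1 - 2\right)^{2} = \left(-1\right)^{2} = 1$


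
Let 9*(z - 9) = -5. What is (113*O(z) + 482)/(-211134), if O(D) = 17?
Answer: -801/70378 ≈ -0.011381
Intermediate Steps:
z = 76/9 (z = 9 + (1/9)*(-5) = 9 - 5/9 = 76/9 ≈ 8.4444)
(113*O(z) + 482)/(-211134) = (113*17 + 482)/(-211134) = (1921 + 482)*(-1/211134) = 2403*(-1/211134) = -801/70378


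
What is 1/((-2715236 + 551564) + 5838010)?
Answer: 1/3674338 ≈ 2.7216e-7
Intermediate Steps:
1/((-2715236 + 551564) + 5838010) = 1/(-2163672 + 5838010) = 1/3674338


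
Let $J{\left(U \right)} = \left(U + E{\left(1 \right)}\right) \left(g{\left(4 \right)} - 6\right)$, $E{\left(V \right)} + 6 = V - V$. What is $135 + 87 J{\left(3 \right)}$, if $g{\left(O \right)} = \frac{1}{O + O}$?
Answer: $\frac{13347}{8} \approx 1668.4$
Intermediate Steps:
$E{\left(V \right)} = -6$ ($E{\left(V \right)} = -6 + \left(V - V\right) = -6 + 0 = -6$)
$g{\left(O \right)} = \frac{1}{2 O}$
$J{\left(U \right)} = \frac{141}{4} - \frac{47 U}{8}$ ($J{\left(U \right)} = \left(U - 6\right) \left(\frac{1}{2 \cdot 4} - 6\right) = \left(-6 + U\right) \left(\frac{1}{2} \cdot \frac{1}{4} - 6\right) = \left(-6 + U\right) \left(\frac{1}{8} - 6\right) = \left(-6 + U\right) \left(- \frac{47}{8}\right) = \frac{141}{4} - \frac{47 U}{8}$)
$135 + 87 J{\left(3 \right)} = 135 + 87 \left(\frac{141}{4} - \frac{141}{8}\right) = 135 + 87 \cdot \frac{141}{8} = 135 + \frac{12267}{8} = \frac{13347}{8}$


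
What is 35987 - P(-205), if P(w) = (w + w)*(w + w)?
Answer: -132113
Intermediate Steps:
P(w) = 4*w**2 (P(w) = (2*w)*(2*w) = 4*w**2)
35987 - P(-205) = 35987 - 4*(-205)**2 = 35987 - 4*42025 = 35987 - 1*168100 = 35987 - 168100 = -132113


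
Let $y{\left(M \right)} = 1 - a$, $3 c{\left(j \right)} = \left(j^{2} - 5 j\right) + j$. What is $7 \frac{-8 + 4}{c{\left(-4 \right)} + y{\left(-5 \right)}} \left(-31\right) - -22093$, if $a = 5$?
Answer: $\frac{111116}{5} \approx 22223.0$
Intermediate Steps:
$c{\left(j \right)} = - \frac{4 j}{3} + \frac{j^{2}}{3}$ ($c{\left(j \right)} = \frac{\left(j^{2} - 5 j\right) + j}{3} = \frac{j^{2} - 4 j}{3} = - \frac{4 j}{3} + \frac{j^{2}}{3}$)
$y{\left(M \right)} = -4$ ($y{\left(M \right)} = 1 - 5 = -4$)
$7 \frac{-8 + 4}{c{\left(-4 \right)} + y{\left(-5 \right)}} \left(-31\right) - -22093 = 7 \frac{-8 + 4}{\frac{1}{3} \left(-4\right) \left(-4 - 4\right) - 4} \left(-31\right) - -22093 = 7 \left(- \frac{4}{\frac{1}{3} \left(-4\right) \left(-8\right) - 4}\right) \left(-31\right) + 22093 = 7 \left(- \frac{4}{\frac{32}{3} - 4}\right) \left(-31\right) + 22093 = 7 \left(- \frac{4}{\frac{20}{3}}\right) \left(-31\right) + 22093 = 7 \left(\left(-4\right) \frac{3}{20}\right) \left(-31\right) + 22093 = 7 \left(- \frac{3}{5}\right) \left(-31\right) + 22093 = \left(- \frac{21}{5}\right) \left(-31\right) + 22093 = \frac{651}{5} + 22093 = \frac{111116}{5}$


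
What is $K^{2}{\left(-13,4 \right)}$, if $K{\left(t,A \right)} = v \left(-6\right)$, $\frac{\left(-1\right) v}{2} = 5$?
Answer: $3600$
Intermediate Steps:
$v = -10$ ($v = \left(-2\right) 5 = -10$)
$K{\left(t,A \right)} = 60$ ($K{\left(t,A \right)} = \left(-10\right) \left(-6\right) = 60$)
$K^{2}{\left(-13,4 \right)} = 60^{2} = 3600$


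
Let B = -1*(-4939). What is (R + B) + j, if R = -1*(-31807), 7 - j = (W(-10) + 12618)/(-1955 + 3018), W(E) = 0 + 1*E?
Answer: 39055831/1063 ≈ 36741.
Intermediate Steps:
W(E) = E (W(E) = 0 + E = E)
B = 4939
j = -5167/1063 (j = 7 - (-10 + 12618)/(-1955 + 3018) = 7 - 12608/1063 = -5167/1063 ≈ -4.8608)
R = 31807
(R + B) + j = (31807 + 4939) - 5167/1063 = 36746 - 5167/1063 = 39055831/1063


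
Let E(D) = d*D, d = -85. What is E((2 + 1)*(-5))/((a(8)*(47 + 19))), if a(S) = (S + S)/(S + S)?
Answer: 425/22 ≈ 19.318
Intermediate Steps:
a(S) = 1 (a(S) = (2*S)/((2*S)) = (2*S)*(1/(2*S)) = 1)
E(D) = -85*D
E((2 + 1)*(-5))/((a(8)*(47 + 19))) = (-85*(2 + 1)*(-5))/((1*(47 + 19))) = (-255*(-5))/((1*66)) = -85*(-15)/66 = 1275*(1/66) = 425/22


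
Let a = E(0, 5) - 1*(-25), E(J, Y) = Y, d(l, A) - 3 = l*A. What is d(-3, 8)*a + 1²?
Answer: -629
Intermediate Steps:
d(l, A) = 3 + A*l (d(l, A) = 3 + l*A = 3 + A*l)
a = 30 (a = 5 - 1*(-25) = 5 + 25 = 30)
d(-3, 8)*a + 1² = (3 + 8*(-3))*30 + 1² = (3 - 24)*30 + 1 = -21*30 + 1 = -630 + 1 = -629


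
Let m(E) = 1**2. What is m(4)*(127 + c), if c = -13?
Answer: 114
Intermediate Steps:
m(E) = 1
m(4)*(127 + c) = 1*(127 - 13) = 1*114 = 114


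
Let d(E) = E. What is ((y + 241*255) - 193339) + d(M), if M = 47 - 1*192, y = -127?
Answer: -132156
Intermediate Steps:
M = -145 (M = 47 - 192 = -145)
((y + 241*255) - 193339) + d(M) = ((-127 + 241*255) - 193339) - 145 = ((-127 + 61455) - 193339) - 145 = (61328 - 193339) - 145 = -132011 - 145 = -132156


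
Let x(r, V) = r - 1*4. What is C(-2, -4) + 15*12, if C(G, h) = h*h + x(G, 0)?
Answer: 190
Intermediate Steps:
x(r, V) = -4 + r (x(r, V) = r - 4 = -4 + r)
C(G, h) = -4 + G + h² (C(G, h) = h*h + (-4 + G) = h² + (-4 + G) = -4 + G + h²)
C(-2, -4) + 15*12 = (-4 - 2 + (-4)²) + 15*12 = (-4 - 2 + 16) + 180 = 10 + 180 = 190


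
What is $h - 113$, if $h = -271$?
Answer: $-384$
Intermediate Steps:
$h - 113 = -271 - 113 = -384$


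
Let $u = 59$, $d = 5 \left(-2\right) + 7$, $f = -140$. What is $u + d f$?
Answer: $479$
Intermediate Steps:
$d = -3$ ($d = -10 + 7 = -3$)
$u + d f = 59 - -420 = 59 + 420 = 479$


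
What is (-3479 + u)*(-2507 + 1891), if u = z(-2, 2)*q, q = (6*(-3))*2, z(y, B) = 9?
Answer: 2342648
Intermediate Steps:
q = -36 (q = -18*2 = -36)
u = -324 (u = 9*(-36) = -324)
(-3479 + u)*(-2507 + 1891) = (-3479 - 324)*(-2507 + 1891) = -3803*(-616) = 2342648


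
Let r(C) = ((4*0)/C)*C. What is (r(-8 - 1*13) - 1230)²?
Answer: 1512900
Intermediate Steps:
r(C) = 0 (r(C) = (0/C)*C = 0*C = 0)
(r(-8 - 1*13) - 1230)² = (0 - 1230)² = (-1230)² = 1512900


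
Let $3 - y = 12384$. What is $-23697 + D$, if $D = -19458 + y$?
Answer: $-55536$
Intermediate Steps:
$y = -12381$ ($y = 3 - 12384 = -12381$)
$D = -31839$ ($D = -19458 - 12381 = -31839$)
$-23697 + D = -23697 - 31839 = -55536$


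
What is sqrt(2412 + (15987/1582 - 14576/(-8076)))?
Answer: sqrt(24728749842064506)/3194058 ≈ 49.233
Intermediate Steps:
sqrt(2412 + (15987/1582 - 14576/(-8076))) = sqrt(2412 + (15987*(1/1582) - 14576*(-1/8076))) = sqrt(2412 + (15987/1582 + 3644/2019)) = sqrt(2412 + 38042561/3194058) = sqrt(7742110457/3194058) = sqrt(24728749842064506)/3194058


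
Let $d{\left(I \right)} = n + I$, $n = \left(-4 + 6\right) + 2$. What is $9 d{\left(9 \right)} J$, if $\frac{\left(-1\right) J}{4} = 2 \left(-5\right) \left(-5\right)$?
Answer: $-23400$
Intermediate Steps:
$n = 4$ ($n = 2 + 2 = 4$)
$J = -200$ ($J = - 4 \cdot 2 \left(-5\right) \left(-5\right) = - 4 \left(\left(-10\right) \left(-5\right)\right) = \left(-4\right) 50 = -200$)
$d{\left(I \right)} = 4 + I$
$9 d{\left(9 \right)} J = 9 \left(4 + 9\right) \left(-200\right) = 9 \cdot 13 \left(-200\right) = 117 \left(-200\right) = -23400$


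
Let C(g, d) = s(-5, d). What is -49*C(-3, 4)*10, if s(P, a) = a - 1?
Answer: -1470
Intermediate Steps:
s(P, a) = -1 + a
C(g, d) = -1 + d
-49*C(-3, 4)*10 = -49*(-1 + 4)*10 = -49*3*10 = -147*10 = -1470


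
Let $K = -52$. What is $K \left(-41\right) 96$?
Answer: $204672$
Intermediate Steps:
$K \left(-41\right) 96 = \left(-52\right) \left(-41\right) 96 = 2132 \cdot 96 = 204672$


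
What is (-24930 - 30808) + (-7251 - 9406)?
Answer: -72395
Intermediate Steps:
(-24930 - 30808) + (-7251 - 9406) = -55738 - 16657 = -72395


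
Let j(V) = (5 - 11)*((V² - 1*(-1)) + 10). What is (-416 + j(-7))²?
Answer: 602176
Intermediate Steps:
j(V) = -66 - 6*V² (j(V) = -6*((V² + 1) + 10) = -6*((1 + V²) + 10) = -6*(11 + V²) = -66 - 6*V²)
(-416 + j(-7))² = (-416 + (-66 - 6*(-7)²))² = (-416 + (-66 - 6*49))² = (-416 + (-66 - 294))² = (-416 - 360)² = (-776)² = 602176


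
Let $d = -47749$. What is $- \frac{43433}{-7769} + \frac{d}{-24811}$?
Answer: $\frac{1448578144}{192756659} \approx 7.5151$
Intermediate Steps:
$- \frac{43433}{-7769} + \frac{d}{-24811} = - \frac{43433}{-7769} - \frac{47749}{-24811} = \left(-43433\right) \left(- \frac{1}{7769}\right) - - \frac{47749}{24811} = \frac{43433}{7769} + \frac{47749}{24811} = \frac{1448578144}{192756659}$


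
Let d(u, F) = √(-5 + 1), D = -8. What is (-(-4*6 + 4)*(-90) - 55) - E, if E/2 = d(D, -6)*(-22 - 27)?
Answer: -1855 + 196*I ≈ -1855.0 + 196.0*I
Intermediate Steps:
d(u, F) = 2*I (d(u, F) = √(-4) = 2*I)
E = -196*I (E = 2*((2*I)*(-22 - 27)) = 2*((2*I)*(-49)) = 2*(-98*I) = -196*I ≈ -196.0*I)
(-(-4*6 + 4)*(-90) - 55) - E = (-(-4*6 + 4)*(-90) - 55) - (-196)*I = (-(-24 + 4)*(-90) - 55) + 196*I = (-1*(-20)*(-90) - 55) + 196*I = (20*(-90) - 55) + 196*I = (-1800 - 55) + 196*I = -1855 + 196*I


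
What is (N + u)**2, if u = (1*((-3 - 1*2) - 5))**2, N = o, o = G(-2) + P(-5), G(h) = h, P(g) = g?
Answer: 8649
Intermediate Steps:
o = -7 (o = -2 - 5 = -7)
N = -7
u = 100 (u = (1*((-3 - 2) - 5))**2 = (1*(-5 - 5))**2 = (1*(-10))**2 = (-10)**2 = 100)
(N + u)**2 = (-7 + 100)**2 = 93**2 = 8649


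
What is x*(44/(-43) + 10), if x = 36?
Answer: 13896/43 ≈ 323.16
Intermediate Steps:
x*(44/(-43) + 10) = 36*(44/(-43) + 10) = 36*(44*(-1/43) + 10) = 36*(-44/43 + 10) = 36*(386/43) = 13896/43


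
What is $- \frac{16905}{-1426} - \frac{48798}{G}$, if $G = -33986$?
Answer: $\frac{14002593}{1053566} \approx 13.291$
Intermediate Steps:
$- \frac{16905}{-1426} - \frac{48798}{G} = - \frac{16905}{-1426} - \frac{48798}{-33986} = \left(-16905\right) \left(- \frac{1}{1426}\right) - - \frac{24399}{16993} = \frac{735}{62} + \frac{24399}{16993} = \frac{14002593}{1053566}$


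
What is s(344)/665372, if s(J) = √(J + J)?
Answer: √43/166343 ≈ 3.9421e-5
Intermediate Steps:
s(J) = √2*√J (s(J) = √(2*J) = √2*√J)
s(344)/665372 = (√2*√344)/665372 = (√2*(2*√86))*(1/665372) = (4*√43)*(1/665372) = √43/166343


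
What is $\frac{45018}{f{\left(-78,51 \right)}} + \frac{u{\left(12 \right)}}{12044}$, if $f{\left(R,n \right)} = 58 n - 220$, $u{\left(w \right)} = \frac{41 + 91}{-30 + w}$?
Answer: $\frac{406632535}{24732354} \approx 16.441$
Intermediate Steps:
$u{\left(w \right)} = \frac{132}{-30 + w}$
$f{\left(R,n \right)} = -220 + 58 n$
$\frac{45018}{f{\left(-78,51 \right)}} + \frac{u{\left(12 \right)}}{12044} = \frac{45018}{-220 + 58 \cdot 51} + \frac{132 \frac{1}{-30 + 12}}{12044} = \frac{45018}{-220 + 2958} + \frac{132}{-18} \cdot \frac{1}{12044} = \frac{45018}{2738} + 132 \left(- \frac{1}{18}\right) \frac{1}{12044} = 45018 \cdot \frac{1}{2738} - \frac{11}{18066} = \frac{22509}{1369} - \frac{11}{18066} = \frac{406632535}{24732354}$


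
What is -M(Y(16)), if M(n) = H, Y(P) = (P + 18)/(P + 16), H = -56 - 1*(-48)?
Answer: 8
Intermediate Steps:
H = -8 (H = -56 + 48 = -8)
Y(P) = (18 + P)/(16 + P)
M(n) = -8
-M(Y(16)) = -1*(-8) = 8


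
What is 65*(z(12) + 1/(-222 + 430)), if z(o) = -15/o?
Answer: -1295/16 ≈ -80.938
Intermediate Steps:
65*(z(12) + 1/(-222 + 430)) = 65*(-15/12 + 1/(-222 + 430)) = 65*(-15*1/12 + 1/208) = 65*(-5/4 + 1/208) = 65*(-259/208) = -1295/16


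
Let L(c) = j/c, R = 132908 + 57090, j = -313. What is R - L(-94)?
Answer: 17859499/94 ≈ 1.8999e+5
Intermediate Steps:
R = 189998
L(c) = -313/c
R - L(-94) = 189998 - (-313)/(-94) = 189998 - (-313)*(-1)/94 = 189998 - 1*313/94 = 189998 - 313/94 = 17859499/94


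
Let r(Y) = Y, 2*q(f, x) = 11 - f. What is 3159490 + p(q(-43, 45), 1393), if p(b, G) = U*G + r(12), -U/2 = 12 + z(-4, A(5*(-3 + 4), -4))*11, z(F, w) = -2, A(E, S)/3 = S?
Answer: 3187362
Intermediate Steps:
q(f, x) = 11/2 - f/2 (q(f, x) = (11 - f)/2 = 11/2 - f/2)
A(E, S) = 3*S
U = 20 (U = -2*(12 - 2*11) = -2*(12 - 22) = -2*(-10) = 20)
p(b, G) = 12 + 20*G (p(b, G) = 20*G + 12 = 12 + 20*G)
3159490 + p(q(-43, 45), 1393) = 3159490 + (12 + 20*1393) = 3159490 + (12 + 27860) = 3159490 + 27872 = 3187362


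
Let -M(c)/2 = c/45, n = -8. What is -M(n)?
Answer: -16/45 ≈ -0.35556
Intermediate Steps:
M(c) = -2*c/45
-M(n) = -(-2)*(-8)/45 = -1*16/45 = -16/45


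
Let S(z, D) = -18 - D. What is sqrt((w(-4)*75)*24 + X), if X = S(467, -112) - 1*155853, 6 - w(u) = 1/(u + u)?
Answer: I*sqrt(144734) ≈ 380.44*I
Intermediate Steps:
w(u) = 6 - 1/(2*u) (w(u) = 6 - 1/(u + u) = 6 - 1/(2*u))
X = -155759 (X = (-18 - 1*(-112)) - 1*155853 = (-18 + 112) - 155853 = 94 - 155853 = -155759)
sqrt((w(-4)*75)*24 + X) = sqrt(((6 - 1/2/(-4))*75)*24 - 155759) = sqrt(((6 - 1/2*(-1/4))*75)*24 - 155759) = sqrt(((6 + 1/8)*75)*24 - 155759) = sqrt(((49/8)*75)*24 - 155759) = sqrt((3675/8)*24 - 155759) = sqrt(11025 - 155759) = sqrt(-144734) = I*sqrt(144734)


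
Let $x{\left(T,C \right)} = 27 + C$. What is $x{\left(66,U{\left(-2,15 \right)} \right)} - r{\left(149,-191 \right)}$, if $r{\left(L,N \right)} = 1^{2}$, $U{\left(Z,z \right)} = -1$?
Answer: $25$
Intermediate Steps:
$r{\left(L,N \right)} = 1$
$x{\left(66,U{\left(-2,15 \right)} \right)} - r{\left(149,-191 \right)} = \left(27 - 1\right) - 1 = 26 - 1 = 25$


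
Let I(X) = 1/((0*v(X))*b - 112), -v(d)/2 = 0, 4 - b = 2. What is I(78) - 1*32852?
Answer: -3679425/112 ≈ -32852.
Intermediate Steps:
b = 2 (b = 4 - 1*2 = 4 - 2 = 2)
v(d) = 0 (v(d) = -2*0 = 0)
I(X) = -1/112 (I(X) = 1/((0*0)*2 - 112) = 1/(0*2 - 112) = 1/(0 - 112) = 1/(-112) = -1/112)
I(78) - 1*32852 = -1/112 - 1*32852 = -1/112 - 32852 = -3679425/112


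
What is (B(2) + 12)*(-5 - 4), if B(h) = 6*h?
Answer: -216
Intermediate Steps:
(B(2) + 12)*(-5 - 4) = (6*2 + 12)*(-5 - 4) = (12 + 12)*(-9) = 24*(-9) = -216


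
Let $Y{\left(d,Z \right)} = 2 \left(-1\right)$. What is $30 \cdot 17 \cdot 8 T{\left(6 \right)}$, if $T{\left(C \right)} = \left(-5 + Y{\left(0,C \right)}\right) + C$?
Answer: $-4080$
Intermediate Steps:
$Y{\left(d,Z \right)} = -2$
$T{\left(C \right)} = -7 + C$ ($T{\left(C \right)} = \left(-5 - 2\right) + C = -7 + C$)
$30 \cdot 17 \cdot 8 T{\left(6 \right)} = 30 \cdot 17 \cdot 8 \left(-7 + 6\right) = 510 \cdot 8 \left(-1\right) = 4080 \left(-1\right) = -4080$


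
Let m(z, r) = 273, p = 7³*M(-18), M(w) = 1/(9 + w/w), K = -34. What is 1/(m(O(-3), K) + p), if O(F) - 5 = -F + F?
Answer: 10/3073 ≈ 0.0032541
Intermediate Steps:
O(F) = 5 (O(F) = 5 + (-F + F) = 5 + 0 = 5)
M(w) = ⅒ (M(w) = 1/(9 + 1) = 1/10 = ⅒)
p = 343/10 (p = 7³*(⅒) = 343*(⅒) = 343/10 ≈ 34.300)
1/(m(O(-3), K) + p) = 1/(273 + 343/10) = 1/(3073/10) = 10/3073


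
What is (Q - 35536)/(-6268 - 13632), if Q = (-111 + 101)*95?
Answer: 18243/9950 ≈ 1.8335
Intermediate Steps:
Q = -950 (Q = -10*95 = -950)
(Q - 35536)/(-6268 - 13632) = (-950 - 35536)/(-6268 - 13632) = -36486/(-19900) = -36486*(-1/19900) = 18243/9950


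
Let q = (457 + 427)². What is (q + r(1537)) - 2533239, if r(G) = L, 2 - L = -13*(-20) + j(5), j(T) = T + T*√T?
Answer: -1752046 - 5*√5 ≈ -1.7521e+6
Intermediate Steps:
q = 781456 (q = 884² = 781456)
j(T) = T + T^(3/2)
L = -263 - 5*√5 (L = 2 - (-13*(-20) + (5 + 5^(3/2))) = 2 - (260 + (5 + 5*√5)) = 2 - (265 + 5*√5) = 2 + (-265 - 5*√5) = -263 - 5*√5 ≈ -274.18)
r(G) = -263 - 5*√5
(q + r(1537)) - 2533239 = (781456 + (-263 - 5*√5)) - 2533239 = (781193 - 5*√5) - 2533239 = -1752046 - 5*√5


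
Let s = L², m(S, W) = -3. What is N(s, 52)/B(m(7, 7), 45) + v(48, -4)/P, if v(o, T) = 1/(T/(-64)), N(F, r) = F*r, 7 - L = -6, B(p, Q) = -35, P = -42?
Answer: -3772/15 ≈ -251.47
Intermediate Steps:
L = 13 (L = 7 - 1*(-6) = 7 + 6 = 13)
s = 169 (s = 13² = 169)
v(o, T) = -64/T (v(o, T) = 1/(T*(-1/64)) = 1/(-T/64) = -64/T)
N(s, 52)/B(m(7, 7), 45) + v(48, -4)/P = (169*52)/(-35) - 64/(-4)/(-42) = 8788*(-1/35) - 64*(-¼)*(-1/42) = -8788/35 + 16*(-1/42) = -8788/35 - 8/21 = -3772/15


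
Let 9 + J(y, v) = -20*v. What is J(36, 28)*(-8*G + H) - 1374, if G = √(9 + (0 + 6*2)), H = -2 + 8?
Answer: -4788 + 4552*√21 ≈ 16072.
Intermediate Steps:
J(y, v) = -9 - 20*v
H = 6
G = √21 (G = √(9 + (0 + 12)) = √(9 + 12) = √21 ≈ 4.5826)
J(36, 28)*(-8*G + H) - 1374 = (-9 - 20*28)*(-8*√21 + 6) - 1374 = (-9 - 560)*(6 - 8*√21) - 1374 = -569*(6 - 8*√21) - 1374 = (-3414 + 4552*√21) - 1374 = -4788 + 4552*√21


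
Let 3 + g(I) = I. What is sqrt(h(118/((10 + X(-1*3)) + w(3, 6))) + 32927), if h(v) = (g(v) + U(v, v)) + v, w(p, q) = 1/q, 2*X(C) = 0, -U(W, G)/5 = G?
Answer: 4*sqrt(7648790)/61 ≈ 181.35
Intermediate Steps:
U(W, G) = -5*G
g(I) = -3 + I
X(C) = 0 (X(C) = (1/2)*0 = 0)
h(v) = -3 - 3*v (h(v) = ((-3 + v) - 5*v) + v = (-3 - 4*v) + v = -3 - 3*v)
sqrt(h(118/((10 + X(-1*3)) + w(3, 6))) + 32927) = sqrt((-3 - 354/((10 + 0) + 1/6)) + 32927) = sqrt((-3 - 354/(10 + 1/6)) + 32927) = sqrt((-3 - 354/61/6) + 32927) = sqrt((-3 - 354*6/61) + 32927) = sqrt((-3 - 3*708/61) + 32927) = sqrt((-3 - 2124/61) + 32927) = sqrt(-2307/61 + 32927) = sqrt(2006240/61) = 4*sqrt(7648790)/61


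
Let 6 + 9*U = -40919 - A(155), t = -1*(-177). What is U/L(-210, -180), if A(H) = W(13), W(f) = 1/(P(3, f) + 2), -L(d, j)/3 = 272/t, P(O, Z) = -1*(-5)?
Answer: 1408507/1428 ≈ 986.35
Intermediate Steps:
t = 177
P(O, Z) = 5
L(d, j) = -272/59 (L(d, j) = -816/177 = -3*272/177 = -272/59)
W(f) = ⅐ (W(f) = 1/(5 + 2) = 1/7 = ⅐)
A(H) = ⅐
U = -95492/21 (U = -⅔ + (-40919 - 1*⅐)/9 = -⅔ + (-40919 - ⅐)/9 = -⅔ + (⅑)*(-286434/7) = -⅔ - 31826/7 = -95492/21 ≈ -4547.2)
U/L(-210, -180) = -95492/(21*(-272/59)) = -95492/21*(-59/272) = 1408507/1428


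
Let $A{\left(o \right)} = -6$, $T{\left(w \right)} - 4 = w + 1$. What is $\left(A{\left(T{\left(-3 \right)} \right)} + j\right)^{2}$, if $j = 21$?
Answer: $225$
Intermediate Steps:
$T{\left(w \right)} = 5 + w$ ($T{\left(w \right)} = 4 + \left(w + 1\right) = 4 + \left(1 + w\right) = 5 + w$)
$\left(A{\left(T{\left(-3 \right)} \right)} + j\right)^{2} = \left(-6 + 21\right)^{2} = 15^{2} = 225$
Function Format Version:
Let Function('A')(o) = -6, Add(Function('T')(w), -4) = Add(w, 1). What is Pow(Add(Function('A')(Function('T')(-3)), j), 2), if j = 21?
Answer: 225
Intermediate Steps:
Function('T')(w) = Add(5, w) (Function('T')(w) = Add(4, Add(w, 1)) = Add(4, Add(1, w)) = Add(5, w))
Pow(Add(Function('A')(Function('T')(-3)), j), 2) = Pow(Add(-6, 21), 2) = Pow(15, 2) = 225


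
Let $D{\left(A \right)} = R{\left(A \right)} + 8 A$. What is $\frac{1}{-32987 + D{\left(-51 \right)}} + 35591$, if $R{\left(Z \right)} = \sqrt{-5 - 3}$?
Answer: $\frac{39692009707108}{1115226033} - \frac{2 i \sqrt{2}}{1115226033} \approx 35591.0 - 2.5362 \cdot 10^{-9} i$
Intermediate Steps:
$R{\left(Z \right)} = 2 i \sqrt{2}$ ($R{\left(Z \right)} = \sqrt{-8} = 2 i \sqrt{2}$)
$D{\left(A \right)} = 8 A + 2 i \sqrt{2}$ ($D{\left(A \right)} = 2 i \sqrt{2} + 8 A = 8 A + 2 i \sqrt{2}$)
$\frac{1}{-32987 + D{\left(-51 \right)}} + 35591 = \frac{1}{-32987 + \left(8 \left(-51\right) + 2 i \sqrt{2}\right)} + 35591 = \frac{1}{-32987 - \left(408 - 2 i \sqrt{2}\right)} + 35591 = \frac{1}{-33395 + 2 i \sqrt{2}} + 35591 = 35591 + \frac{1}{-33395 + 2 i \sqrt{2}}$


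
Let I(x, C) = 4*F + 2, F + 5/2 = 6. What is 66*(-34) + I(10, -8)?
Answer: -2228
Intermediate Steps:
F = 7/2 (F = -5/2 + 6 = 7/2 ≈ 3.5000)
I(x, C) = 16 (I(x, C) = 4*(7/2) + 2 = 14 + 2 = 16)
66*(-34) + I(10, -8) = 66*(-34) + 16 = -2244 + 16 = -2228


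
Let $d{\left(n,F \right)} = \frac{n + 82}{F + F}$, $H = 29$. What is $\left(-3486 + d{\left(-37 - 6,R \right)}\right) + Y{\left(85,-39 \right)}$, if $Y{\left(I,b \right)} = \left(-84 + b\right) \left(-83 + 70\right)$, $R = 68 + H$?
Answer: $- \frac{366039}{194} \approx -1886.8$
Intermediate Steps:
$R = 97$ ($R = 68 + 29 = 97$)
$d{\left(n,F \right)} = \frac{82 + n}{2 F}$
$Y{\left(I,b \right)} = 1092 - 13 b$ ($Y{\left(I,b \right)} = \left(-84 + b\right) \left(-13\right) = 1092 - 13 b$)
$\left(-3486 + d{\left(-37 - 6,R \right)}\right) + Y{\left(85,-39 \right)} = \left(-3486 + \frac{82 - 43}{2 \cdot 97}\right) + \left(1092 - -507\right) = \left(-3486 + \frac{1}{2} \cdot \frac{1}{97} \left(82 - 43\right)\right) + \left(1092 + 507\right) = \left(-3486 + \frac{1}{2} \cdot \frac{1}{97} \cdot 39\right) + 1599 = \left(-3486 + \frac{39}{194}\right) + 1599 = - \frac{676245}{194} + 1599 = - \frac{366039}{194}$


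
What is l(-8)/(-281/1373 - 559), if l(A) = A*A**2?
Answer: 175744/191947 ≈ 0.91559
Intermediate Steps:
l(A) = A**3
l(-8)/(-281/1373 - 559) = (-8)**3/(-281/1373 - 559) = -512/(-281*1/1373 - 559) = -512/(-281/1373 - 559) = -512/(-767788/1373) = -1373/767788*(-512) = 175744/191947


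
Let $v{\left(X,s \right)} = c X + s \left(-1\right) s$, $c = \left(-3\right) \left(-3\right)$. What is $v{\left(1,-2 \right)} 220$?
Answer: $1100$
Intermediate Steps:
$c = 9$
$v{\left(X,s \right)} = - s^{2} + 9 X$ ($v{\left(X,s \right)} = 9 X + s \left(-1\right) s = 9 X + - s s = 9 X - s^{2} = - s^{2} + 9 X$)
$v{\left(1,-2 \right)} 220 = \left(- \left(-2\right)^{2} + 9 \cdot 1\right) 220 = \left(\left(-1\right) 4 + 9\right) 220 = \left(-4 + 9\right) 220 = 5 \cdot 220 = 1100$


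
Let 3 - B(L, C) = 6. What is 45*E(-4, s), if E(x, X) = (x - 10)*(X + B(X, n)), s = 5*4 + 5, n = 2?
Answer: -13860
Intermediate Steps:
B(L, C) = -3 (B(L, C) = 3 - 1*6 = 3 - 6 = -3)
s = 25 (s = 20 + 5 = 25)
E(x, X) = (-10 + x)*(-3 + X) (E(x, X) = (x - 10)*(X - 3) = (-10 + x)*(-3 + X))
45*E(-4, s) = 45*(30 - 10*25 - 3*(-4) + 25*(-4)) = 45*(30 - 250 + 12 - 100) = 45*(-308) = -13860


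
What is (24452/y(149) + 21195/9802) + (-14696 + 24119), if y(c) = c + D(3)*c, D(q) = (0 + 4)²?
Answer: 234252000557/24828466 ≈ 9434.8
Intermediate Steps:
D(q) = 16 (D(q) = 4² = 16)
y(c) = 17*c (y(c) = c + 16*c = 17*c)
(24452/y(149) + 21195/9802) + (-14696 + 24119) = (24452/((17*149)) + 21195/9802) + (-14696 + 24119) = (24452/2533 + 21195*(1/9802)) + 9423 = (24452*(1/2533) + 21195/9802) + 9423 = (24452/2533 + 21195/9802) + 9423 = 293365439/24828466 + 9423 = 234252000557/24828466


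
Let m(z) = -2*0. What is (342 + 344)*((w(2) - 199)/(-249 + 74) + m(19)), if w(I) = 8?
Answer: 18718/25 ≈ 748.72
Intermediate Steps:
m(z) = 0
(342 + 344)*((w(2) - 199)/(-249 + 74) + m(19)) = (342 + 344)*((8 - 199)/(-249 + 74) + 0) = 686*(-191/(-175) + 0) = 686*(-191*(-1/175) + 0) = 686*(191/175 + 0) = 686*(191/175) = 18718/25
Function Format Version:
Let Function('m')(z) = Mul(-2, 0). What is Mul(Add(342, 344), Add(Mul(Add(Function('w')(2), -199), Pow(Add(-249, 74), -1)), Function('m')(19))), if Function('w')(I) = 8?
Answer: Rational(18718, 25) ≈ 748.72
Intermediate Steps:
Function('m')(z) = 0
Mul(Add(342, 344), Add(Mul(Add(Function('w')(2), -199), Pow(Add(-249, 74), -1)), Function('m')(19))) = Mul(Add(342, 344), Add(Mul(Add(8, -199), Pow(Add(-249, 74), -1)), 0)) = Mul(686, Add(Mul(-191, Pow(-175, -1)), 0)) = Mul(686, Add(Mul(-191, Rational(-1, 175)), 0)) = Mul(686, Add(Rational(191, 175), 0)) = Mul(686, Rational(191, 175)) = Rational(18718, 25)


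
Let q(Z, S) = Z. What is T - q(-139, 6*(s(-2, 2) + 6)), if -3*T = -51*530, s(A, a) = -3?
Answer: 9149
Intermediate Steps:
T = 9010 (T = -(-17)*530 = -⅓*(-27030) = 9010)
T - q(-139, 6*(s(-2, 2) + 6)) = 9010 - 1*(-139) = 9010 + 139 = 9149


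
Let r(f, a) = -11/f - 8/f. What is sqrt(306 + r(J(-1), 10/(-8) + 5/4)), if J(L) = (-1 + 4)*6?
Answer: sqrt(10978)/6 ≈ 17.463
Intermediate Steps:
J(L) = 18 (J(L) = 3*6 = 18)
r(f, a) = -19/f
sqrt(306 + r(J(-1), 10/(-8) + 5/4)) = sqrt(306 - 19/18) = sqrt(5489/18) = sqrt(10978)/6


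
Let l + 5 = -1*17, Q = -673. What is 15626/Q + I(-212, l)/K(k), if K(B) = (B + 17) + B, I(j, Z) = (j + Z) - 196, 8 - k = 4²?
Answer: -305016/673 ≈ -453.22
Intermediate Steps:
k = -8 (k = 8 - 1*4² = 8 - 1*16 = 8 - 16 = -8)
l = -22 (l = -5 - 1*17 = -5 - 17 = -22)
I(j, Z) = -196 + Z + j (I(j, Z) = (Z + j) - 196 = -196 + Z + j)
K(B) = 17 + 2*B (K(B) = (17 + B) + B = 17 + 2*B)
15626/Q + I(-212, l)/K(k) = 15626/(-673) + (-196 - 22 - 212)/(17 + 2*(-8)) = 15626*(-1/673) - 430/(17 - 16) = -15626/673 - 430/1 = -15626/673 - 430*1 = -15626/673 - 430 = -305016/673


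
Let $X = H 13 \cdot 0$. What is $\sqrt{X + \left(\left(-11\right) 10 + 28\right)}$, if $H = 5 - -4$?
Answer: $i \sqrt{82} \approx 9.0554 i$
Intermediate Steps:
$H = 9$ ($H = 5 + 4 = 9$)
$X = 0$ ($X = 9 \cdot 13 \cdot 0 = 117 \cdot 0 = 0$)
$\sqrt{X + \left(\left(-11\right) 10 + 28\right)} = \sqrt{0 + \left(\left(-11\right) 10 + 28\right)} = \sqrt{0 + \left(-110 + 28\right)} = \sqrt{0 - 82} = \sqrt{-82} = i \sqrt{82}$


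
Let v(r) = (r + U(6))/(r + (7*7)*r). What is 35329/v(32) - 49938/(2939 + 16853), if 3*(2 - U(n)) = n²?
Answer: 279692352541/108856 ≈ 2.5694e+6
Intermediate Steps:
U(n) = 2 - n²/3
v(r) = (-10 + r)/(50*r) (v(r) = (r + (2 - ⅓*6²))/(r + (7*7)*r) = (r + (2 - ⅓*36))/(r + 49*r) = (r + (2 - 12))/((50*r)) = (r - 10)*(1/(50*r)) = (-10 + r)*(1/(50*r)) = (-10 + r)/(50*r))
35329/v(32) - 49938/(2939 + 16853) = 35329/(((1/50)*(-10 + 32)/32)) - 49938/(2939 + 16853) = 35329/(((1/50)*(1/32)*22)) - 49938/19792 = 35329/(11/800) - 49938*1/19792 = 35329*(800/11) - 24969/9896 = 28263200/11 - 24969/9896 = 279692352541/108856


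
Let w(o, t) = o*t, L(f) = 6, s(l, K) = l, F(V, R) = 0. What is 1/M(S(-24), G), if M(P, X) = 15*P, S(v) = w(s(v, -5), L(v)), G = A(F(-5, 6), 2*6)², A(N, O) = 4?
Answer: -1/2160 ≈ -0.00046296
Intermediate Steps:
G = 16 (G = 4² = 16)
S(v) = 6*v (S(v) = v*6 = 6*v)
1/M(S(-24), G) = 1/(15*(6*(-24))) = 1/(15*(-144)) = 1/(-2160) = -1/2160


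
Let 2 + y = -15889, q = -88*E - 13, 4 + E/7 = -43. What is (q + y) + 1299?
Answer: 14347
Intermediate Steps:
E = -329 (E = -28 + 7*(-43) = -28 - 301 = -329)
q = 28939 (q = -88*(-329) - 13 = 28952 - 13 = 28939)
y = -15891 (y = -2 - 15889 = -15891)
(q + y) + 1299 = (28939 - 15891) + 1299 = 13048 + 1299 = 14347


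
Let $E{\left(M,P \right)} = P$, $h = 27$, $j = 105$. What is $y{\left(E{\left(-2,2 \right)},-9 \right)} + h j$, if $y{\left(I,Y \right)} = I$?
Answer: $2837$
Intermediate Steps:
$y{\left(E{\left(-2,2 \right)},-9 \right)} + h j = 2 + 27 \cdot 105 = 2 + 2835 = 2837$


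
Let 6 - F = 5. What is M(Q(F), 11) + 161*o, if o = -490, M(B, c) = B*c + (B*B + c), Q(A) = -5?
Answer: -78909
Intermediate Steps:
F = 1 (F = 6 - 1*5 = 6 - 5 = 1)
M(B, c) = c + B**2 + B*c (M(B, c) = B*c + (B**2 + c) = B*c + (c + B**2) = c + B**2 + B*c)
M(Q(F), 11) + 161*o = (11 + (-5)**2 - 5*11) + 161*(-490) = (11 + 25 - 55) - 78890 = -19 - 78890 = -78909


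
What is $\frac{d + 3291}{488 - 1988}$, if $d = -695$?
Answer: $- \frac{649}{375} \approx -1.7307$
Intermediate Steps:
$\frac{d + 3291}{488 - 1988} = \frac{-695 + 3291}{488 - 1988} = \frac{2596}{-1500} = 2596 \left(- \frac{1}{1500}\right) = - \frac{649}{375}$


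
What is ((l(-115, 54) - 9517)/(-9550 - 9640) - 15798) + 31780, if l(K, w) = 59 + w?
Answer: 153351992/9595 ≈ 15982.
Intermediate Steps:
((l(-115, 54) - 9517)/(-9550 - 9640) - 15798) + 31780 = (((59 + 54) - 9517)/(-9550 - 9640) - 15798) + 31780 = ((113 - 9517)/(-19190) - 15798) + 31780 = (-9404*(-1/19190) - 15798) + 31780 = (4702/9595 - 15798) + 31780 = -151577108/9595 + 31780 = 153351992/9595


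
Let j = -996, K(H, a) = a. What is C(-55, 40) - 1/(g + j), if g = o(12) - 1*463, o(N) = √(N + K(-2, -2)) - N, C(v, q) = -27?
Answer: -58421966/2163831 + √10/2163831 ≈ -26.999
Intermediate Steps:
o(N) = √(-2 + N) - N (o(N) = √(N - 2) - N = √(-2 + N) - N)
g = -475 + √10 (g = (√(-2 + 12) - 1*12) - 1*463 = (√10 - 12) - 463 = (-12 + √10) - 463 = -475 + √10 ≈ -471.84)
C(-55, 40) - 1/(g + j) = -27 - 1/((-475 + √10) - 996) = -27 - 1/(-1471 + √10)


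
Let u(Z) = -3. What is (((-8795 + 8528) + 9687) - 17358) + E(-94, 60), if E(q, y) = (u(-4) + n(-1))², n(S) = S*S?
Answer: -7934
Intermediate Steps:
n(S) = S²
E(q, y) = 4 (E(q, y) = (-3 + (-1)²)² = (-3 + 1)² = (-2)² = 4)
(((-8795 + 8528) + 9687) - 17358) + E(-94, 60) = (((-8795 + 8528) + 9687) - 17358) + 4 = ((-267 + 9687) - 17358) + 4 = (9420 - 17358) + 4 = -7938 + 4 = -7934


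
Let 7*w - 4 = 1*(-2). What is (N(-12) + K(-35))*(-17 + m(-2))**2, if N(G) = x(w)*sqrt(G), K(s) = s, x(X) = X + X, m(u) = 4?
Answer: -5915 + 1352*I*sqrt(3)/7 ≈ -5915.0 + 334.53*I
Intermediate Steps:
w = 2/7 (w = 4/7 + (1*(-2))/7 = 4/7 + (1/7)*(-2) = 4/7 - 2/7 = 2/7 ≈ 0.28571)
x(X) = 2*X
N(G) = 4*sqrt(G)/7 (N(G) = (2*(2/7))*sqrt(G) = 4*sqrt(G)/7)
(N(-12) + K(-35))*(-17 + m(-2))**2 = (4*sqrt(-12)/7 - 35)*(-17 + 4)**2 = (4*(2*I*sqrt(3))/7 - 35)*(-13)**2 = (8*I*sqrt(3)/7 - 35)*169 = (-35 + 8*I*sqrt(3)/7)*169 = -5915 + 1352*I*sqrt(3)/7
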